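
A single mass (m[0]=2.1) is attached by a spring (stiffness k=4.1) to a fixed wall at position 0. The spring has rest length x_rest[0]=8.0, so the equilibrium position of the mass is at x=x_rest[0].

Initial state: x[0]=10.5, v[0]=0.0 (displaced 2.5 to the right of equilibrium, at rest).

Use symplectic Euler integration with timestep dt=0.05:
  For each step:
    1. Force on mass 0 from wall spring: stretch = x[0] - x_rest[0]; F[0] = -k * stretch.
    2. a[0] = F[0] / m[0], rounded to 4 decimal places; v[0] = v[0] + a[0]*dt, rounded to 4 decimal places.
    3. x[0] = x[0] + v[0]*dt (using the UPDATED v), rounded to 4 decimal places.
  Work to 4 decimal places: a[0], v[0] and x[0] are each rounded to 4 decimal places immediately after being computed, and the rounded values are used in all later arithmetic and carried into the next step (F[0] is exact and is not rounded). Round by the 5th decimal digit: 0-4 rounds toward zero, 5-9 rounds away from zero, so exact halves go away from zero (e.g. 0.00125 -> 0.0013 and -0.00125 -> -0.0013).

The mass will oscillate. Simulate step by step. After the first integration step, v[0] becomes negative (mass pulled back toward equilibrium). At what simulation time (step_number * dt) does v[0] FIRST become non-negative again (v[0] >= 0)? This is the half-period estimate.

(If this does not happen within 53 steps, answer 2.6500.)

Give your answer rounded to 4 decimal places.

Answer: 2.2500

Derivation:
Step 0: x=[10.5000] v=[0.0000]
Step 1: x=[10.4878] v=[-0.2441]
Step 2: x=[10.4635] v=[-0.4870]
Step 3: x=[10.4271] v=[-0.7275]
Step 4: x=[10.3789] v=[-0.9644]
Step 5: x=[10.3191] v=[-1.1966]
Step 6: x=[10.2480] v=[-1.4230]
Step 7: x=[10.1659] v=[-1.6425]
Step 8: x=[10.0732] v=[-1.8539]
Step 9: x=[9.9704] v=[-2.0563]
Step 10: x=[9.8580] v=[-2.2487]
Step 11: x=[9.7365] v=[-2.4301]
Step 12: x=[9.6065] v=[-2.5996]
Step 13: x=[9.4687] v=[-2.7564]
Step 14: x=[9.3237] v=[-2.8998]
Step 15: x=[9.1723] v=[-3.0290]
Step 16: x=[9.0151] v=[-3.1434]
Step 17: x=[8.8530] v=[-3.2425]
Step 18: x=[8.6867] v=[-3.3258]
Step 19: x=[8.5171] v=[-3.3928]
Step 20: x=[8.3449] v=[-3.4433]
Step 21: x=[8.1711] v=[-3.4770]
Step 22: x=[7.9964] v=[-3.4937]
Step 23: x=[7.8217] v=[-3.4934]
Step 24: x=[7.6479] v=[-3.4760]
Step 25: x=[7.4758] v=[-3.4416]
Step 26: x=[7.3063] v=[-3.3904]
Step 27: x=[7.1402] v=[-3.3227]
Step 28: x=[6.9783] v=[-3.2388]
Step 29: x=[6.8213] v=[-3.1391]
Step 30: x=[6.6701] v=[-3.0240]
Step 31: x=[6.5254] v=[-2.8942]
Step 32: x=[6.3879] v=[-2.7503]
Step 33: x=[6.2583] v=[-2.5929]
Step 34: x=[6.1372] v=[-2.4229]
Step 35: x=[6.0251] v=[-2.2411]
Step 36: x=[5.9227] v=[-2.0483]
Step 37: x=[5.8304] v=[-1.8455]
Step 38: x=[5.7487] v=[-1.6337]
Step 39: x=[5.6780] v=[-1.4139]
Step 40: x=[5.6186] v=[-1.1872]
Step 41: x=[5.5709] v=[-0.9547]
Step 42: x=[5.5350] v=[-0.7176]
Step 43: x=[5.5112] v=[-0.4770]
Step 44: x=[5.4995] v=[-0.2340]
Step 45: x=[5.5000] v=[0.0101]
First v>=0 after going negative at step 45, time=2.2500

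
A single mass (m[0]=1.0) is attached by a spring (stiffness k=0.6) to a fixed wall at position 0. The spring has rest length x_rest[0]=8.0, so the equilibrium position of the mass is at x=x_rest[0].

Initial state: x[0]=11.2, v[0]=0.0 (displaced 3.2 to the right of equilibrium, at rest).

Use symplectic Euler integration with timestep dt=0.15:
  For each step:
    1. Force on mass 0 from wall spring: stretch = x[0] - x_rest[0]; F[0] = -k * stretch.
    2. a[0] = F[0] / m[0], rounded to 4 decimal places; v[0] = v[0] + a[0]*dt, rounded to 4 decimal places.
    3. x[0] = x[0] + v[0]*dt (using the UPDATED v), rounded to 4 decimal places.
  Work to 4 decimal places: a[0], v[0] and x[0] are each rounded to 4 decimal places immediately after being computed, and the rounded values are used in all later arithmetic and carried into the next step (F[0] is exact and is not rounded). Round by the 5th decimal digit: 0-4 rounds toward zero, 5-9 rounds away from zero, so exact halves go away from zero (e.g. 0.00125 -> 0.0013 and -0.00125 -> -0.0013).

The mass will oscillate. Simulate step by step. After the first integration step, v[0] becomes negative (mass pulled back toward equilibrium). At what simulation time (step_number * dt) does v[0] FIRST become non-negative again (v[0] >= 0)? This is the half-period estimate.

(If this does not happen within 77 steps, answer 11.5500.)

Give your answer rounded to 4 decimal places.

Answer: 4.2000

Derivation:
Step 0: x=[11.2000] v=[0.0000]
Step 1: x=[11.1568] v=[-0.2880]
Step 2: x=[11.0710] v=[-0.5721]
Step 3: x=[10.9437] v=[-0.8485]
Step 4: x=[10.7767] v=[-1.1134]
Step 5: x=[10.5722] v=[-1.3633]
Step 6: x=[10.3330] v=[-1.5948]
Step 7: x=[10.0623] v=[-1.8048]
Step 8: x=[9.7637] v=[-1.9904]
Step 9: x=[9.4413] v=[-2.1491]
Step 10: x=[9.0995] v=[-2.2788]
Step 11: x=[8.7428] v=[-2.3778]
Step 12: x=[8.3761] v=[-2.4447]
Step 13: x=[8.0043] v=[-2.4786]
Step 14: x=[7.6325] v=[-2.4790]
Step 15: x=[7.2656] v=[-2.4459]
Step 16: x=[6.9086] v=[-2.3798]
Step 17: x=[6.5664] v=[-2.2816]
Step 18: x=[6.2435] v=[-2.1526]
Step 19: x=[5.9443] v=[-1.9945]
Step 20: x=[5.6729] v=[-1.8095]
Step 21: x=[5.4329] v=[-1.6001]
Step 22: x=[5.2275] v=[-1.3691]
Step 23: x=[5.0596] v=[-1.1196]
Step 24: x=[4.9314] v=[-0.8550]
Step 25: x=[4.8446] v=[-0.5788]
Step 26: x=[4.8004] v=[-0.2948]
Step 27: x=[4.7994] v=[-0.0068]
Step 28: x=[4.8416] v=[0.2813]
First v>=0 after going negative at step 28, time=4.2000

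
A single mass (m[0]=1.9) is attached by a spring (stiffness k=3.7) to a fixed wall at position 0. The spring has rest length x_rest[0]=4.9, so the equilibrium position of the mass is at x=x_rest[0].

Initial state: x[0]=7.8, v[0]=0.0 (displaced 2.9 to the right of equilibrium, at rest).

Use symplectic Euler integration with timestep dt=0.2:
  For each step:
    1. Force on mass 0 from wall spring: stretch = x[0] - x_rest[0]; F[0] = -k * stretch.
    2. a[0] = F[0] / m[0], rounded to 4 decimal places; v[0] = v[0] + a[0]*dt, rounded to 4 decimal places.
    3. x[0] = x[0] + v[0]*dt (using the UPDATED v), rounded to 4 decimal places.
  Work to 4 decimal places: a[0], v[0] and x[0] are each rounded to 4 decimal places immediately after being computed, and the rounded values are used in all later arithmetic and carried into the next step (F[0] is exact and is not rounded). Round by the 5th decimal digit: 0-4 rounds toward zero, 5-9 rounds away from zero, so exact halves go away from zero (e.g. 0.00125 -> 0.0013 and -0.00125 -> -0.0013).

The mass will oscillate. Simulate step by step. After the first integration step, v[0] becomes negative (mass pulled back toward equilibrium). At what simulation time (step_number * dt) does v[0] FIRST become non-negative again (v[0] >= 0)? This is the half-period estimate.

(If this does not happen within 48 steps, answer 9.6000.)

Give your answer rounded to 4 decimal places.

Answer: 2.4000

Derivation:
Step 0: x=[7.8000] v=[0.0000]
Step 1: x=[7.5741] v=[-1.1295]
Step 2: x=[7.1399] v=[-2.1710]
Step 3: x=[6.5312] v=[-3.0434]
Step 4: x=[5.7955] v=[-3.6787]
Step 5: x=[4.9900] v=[-4.0275]
Step 6: x=[4.1775] v=[-4.0626]
Step 7: x=[3.4213] v=[-3.7812]
Step 8: x=[2.7802] v=[-3.2053]
Step 9: x=[2.3043] v=[-2.3797]
Step 10: x=[2.0306] v=[-1.3687]
Step 11: x=[1.9804] v=[-0.2511]
Step 12: x=[2.1576] v=[0.8860]
First v>=0 after going negative at step 12, time=2.4000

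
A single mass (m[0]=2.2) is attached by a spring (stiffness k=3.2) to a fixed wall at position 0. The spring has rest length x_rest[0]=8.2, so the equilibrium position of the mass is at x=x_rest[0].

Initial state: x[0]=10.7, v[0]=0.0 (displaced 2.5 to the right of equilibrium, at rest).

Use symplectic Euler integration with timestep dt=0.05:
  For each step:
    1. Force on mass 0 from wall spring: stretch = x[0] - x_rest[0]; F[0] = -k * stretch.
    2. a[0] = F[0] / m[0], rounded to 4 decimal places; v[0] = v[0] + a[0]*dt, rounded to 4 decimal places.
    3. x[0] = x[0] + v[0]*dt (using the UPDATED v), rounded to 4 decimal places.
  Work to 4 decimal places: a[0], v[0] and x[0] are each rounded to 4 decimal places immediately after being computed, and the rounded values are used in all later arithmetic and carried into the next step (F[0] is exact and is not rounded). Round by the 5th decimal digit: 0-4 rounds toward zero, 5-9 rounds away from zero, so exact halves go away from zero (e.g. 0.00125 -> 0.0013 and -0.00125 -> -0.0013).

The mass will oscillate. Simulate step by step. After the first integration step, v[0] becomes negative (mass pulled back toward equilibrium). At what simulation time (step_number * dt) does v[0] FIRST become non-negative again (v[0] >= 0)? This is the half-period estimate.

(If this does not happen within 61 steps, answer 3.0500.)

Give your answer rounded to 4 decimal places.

Step 0: x=[10.7000] v=[0.0000]
Step 1: x=[10.6909] v=[-0.1818]
Step 2: x=[10.6728] v=[-0.3630]
Step 3: x=[10.6457] v=[-0.5428]
Step 4: x=[10.6097] v=[-0.7207]
Step 5: x=[10.5649] v=[-0.8960]
Step 6: x=[10.5115] v=[-1.0680]
Step 7: x=[10.4497] v=[-1.2361]
Step 8: x=[10.3797] v=[-1.3997]
Step 9: x=[10.3018] v=[-1.5582]
Step 10: x=[10.2162] v=[-1.7111]
Step 11: x=[10.1233] v=[-1.8577]
Step 12: x=[10.0234] v=[-1.9976]
Step 13: x=[9.9169] v=[-2.1302]
Step 14: x=[9.8041] v=[-2.2551]
Step 15: x=[9.6855] v=[-2.3718]
Step 16: x=[9.5615] v=[-2.4798]
Step 17: x=[9.4326] v=[-2.5788]
Step 18: x=[9.2992] v=[-2.6684]
Step 19: x=[9.1618] v=[-2.7483]
Step 20: x=[9.0209] v=[-2.8183]
Step 21: x=[8.8770] v=[-2.8780]
Step 22: x=[8.7306] v=[-2.9272]
Step 23: x=[8.5823] v=[-2.9658]
Step 24: x=[8.4326] v=[-2.9936]
Step 25: x=[8.2821] v=[-3.0105]
Step 26: x=[8.1313] v=[-3.0165]
Step 27: x=[7.9807] v=[-3.0115]
Step 28: x=[7.8309] v=[-2.9956]
Step 29: x=[7.6825] v=[-2.9688]
Step 30: x=[7.5359] v=[-2.9312]
Step 31: x=[7.3918] v=[-2.8829]
Step 32: x=[7.2506] v=[-2.8241]
Step 33: x=[7.1128] v=[-2.7551]
Step 34: x=[6.9790] v=[-2.6760]
Step 35: x=[6.8496] v=[-2.5872]
Step 36: x=[6.7252] v=[-2.4890]
Step 37: x=[6.6061] v=[-2.3817]
Step 38: x=[6.4928] v=[-2.2658]
Step 39: x=[6.3857] v=[-2.1416]
Step 40: x=[6.2852] v=[-2.0097]
Step 41: x=[6.1917] v=[-1.8704]
Step 42: x=[6.1055] v=[-1.7243]
Step 43: x=[6.0269] v=[-1.5720]
Step 44: x=[5.9562] v=[-1.4140]
Step 45: x=[5.8937] v=[-1.2508]
Step 46: x=[5.8395] v=[-1.0831]
Step 47: x=[5.7939] v=[-0.9114]
Step 48: x=[5.7571] v=[-0.7364]
Step 49: x=[5.7292] v=[-0.5587]
Step 50: x=[5.7103] v=[-0.3790]
Step 51: x=[5.7004] v=[-0.1979]
Step 52: x=[5.6996] v=[-0.0161]
Step 53: x=[5.7079] v=[0.1657]
First v>=0 after going negative at step 53, time=2.6500

Answer: 2.6500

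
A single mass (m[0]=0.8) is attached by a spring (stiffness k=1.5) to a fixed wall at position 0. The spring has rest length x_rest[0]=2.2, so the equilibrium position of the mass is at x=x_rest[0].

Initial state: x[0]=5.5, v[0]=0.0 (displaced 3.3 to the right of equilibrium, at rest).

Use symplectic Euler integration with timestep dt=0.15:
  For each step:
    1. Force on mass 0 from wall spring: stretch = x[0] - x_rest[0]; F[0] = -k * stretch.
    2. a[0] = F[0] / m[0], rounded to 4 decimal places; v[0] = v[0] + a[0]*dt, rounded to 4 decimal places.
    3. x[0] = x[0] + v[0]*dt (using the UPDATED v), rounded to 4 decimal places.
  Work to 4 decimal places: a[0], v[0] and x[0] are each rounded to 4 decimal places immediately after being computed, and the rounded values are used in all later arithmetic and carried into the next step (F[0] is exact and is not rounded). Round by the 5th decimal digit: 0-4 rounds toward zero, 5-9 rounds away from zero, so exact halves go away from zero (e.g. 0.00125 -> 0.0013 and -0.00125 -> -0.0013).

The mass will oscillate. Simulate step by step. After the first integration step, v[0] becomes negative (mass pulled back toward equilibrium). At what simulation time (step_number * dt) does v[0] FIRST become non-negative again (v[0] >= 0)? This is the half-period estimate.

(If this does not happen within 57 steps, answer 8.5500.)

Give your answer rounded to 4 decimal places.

Answer: 2.4000

Derivation:
Step 0: x=[5.5000] v=[0.0000]
Step 1: x=[5.3608] v=[-0.9281]
Step 2: x=[5.0882] v=[-1.8171]
Step 3: x=[4.6938] v=[-2.6294]
Step 4: x=[4.1942] v=[-3.3308]
Step 5: x=[3.6104] v=[-3.8917]
Step 6: x=[2.9671] v=[-4.2884]
Step 7: x=[2.2915] v=[-4.5041]
Step 8: x=[1.6120] v=[-4.5298]
Step 9: x=[0.9573] v=[-4.3644]
Step 10: x=[0.3551] v=[-4.0149]
Step 11: x=[-0.1693] v=[-3.4960]
Step 12: x=[-0.5937] v=[-2.8296]
Step 13: x=[-0.9003] v=[-2.0439]
Step 14: x=[-1.0761] v=[-1.1719]
Step 15: x=[-1.1137] v=[-0.2505]
Step 16: x=[-1.0115] v=[0.6815]
First v>=0 after going negative at step 16, time=2.4000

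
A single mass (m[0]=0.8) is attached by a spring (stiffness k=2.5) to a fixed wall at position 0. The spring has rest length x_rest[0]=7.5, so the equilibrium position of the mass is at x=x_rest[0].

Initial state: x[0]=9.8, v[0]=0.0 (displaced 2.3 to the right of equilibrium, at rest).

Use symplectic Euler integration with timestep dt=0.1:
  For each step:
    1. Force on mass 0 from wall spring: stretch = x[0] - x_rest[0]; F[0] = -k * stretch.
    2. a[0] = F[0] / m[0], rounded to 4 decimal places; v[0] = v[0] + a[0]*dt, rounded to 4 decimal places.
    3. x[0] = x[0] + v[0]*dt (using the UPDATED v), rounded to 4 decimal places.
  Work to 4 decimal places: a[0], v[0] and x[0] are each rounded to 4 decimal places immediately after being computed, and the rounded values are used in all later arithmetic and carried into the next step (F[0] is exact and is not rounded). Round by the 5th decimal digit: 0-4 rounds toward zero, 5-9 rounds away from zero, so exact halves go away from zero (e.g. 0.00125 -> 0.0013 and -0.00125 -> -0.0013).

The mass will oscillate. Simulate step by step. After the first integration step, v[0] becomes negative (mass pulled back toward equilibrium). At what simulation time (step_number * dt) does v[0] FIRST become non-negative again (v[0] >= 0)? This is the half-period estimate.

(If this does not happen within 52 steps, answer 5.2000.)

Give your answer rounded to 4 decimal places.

Step 0: x=[9.8000] v=[0.0000]
Step 1: x=[9.7281] v=[-0.7188]
Step 2: x=[9.5866] v=[-1.4151]
Step 3: x=[9.3799] v=[-2.0672]
Step 4: x=[9.1144] v=[-2.6547]
Step 5: x=[8.7985] v=[-3.1592]
Step 6: x=[8.4420] v=[-3.5650]
Step 7: x=[8.0561] v=[-3.8594]
Step 8: x=[7.6528] v=[-4.0332]
Step 9: x=[7.2447] v=[-4.0810]
Step 10: x=[6.8446] v=[-4.0012]
Step 11: x=[6.4650] v=[-3.7964]
Step 12: x=[6.1177] v=[-3.4730]
Step 13: x=[5.8136] v=[-3.0410]
Step 14: x=[5.5622] v=[-2.5140]
Step 15: x=[5.3714] v=[-1.9084]
Step 16: x=[5.2471] v=[-1.2432]
Step 17: x=[5.1932] v=[-0.5392]
Step 18: x=[5.2114] v=[0.1817]
First v>=0 after going negative at step 18, time=1.8000

Answer: 1.8000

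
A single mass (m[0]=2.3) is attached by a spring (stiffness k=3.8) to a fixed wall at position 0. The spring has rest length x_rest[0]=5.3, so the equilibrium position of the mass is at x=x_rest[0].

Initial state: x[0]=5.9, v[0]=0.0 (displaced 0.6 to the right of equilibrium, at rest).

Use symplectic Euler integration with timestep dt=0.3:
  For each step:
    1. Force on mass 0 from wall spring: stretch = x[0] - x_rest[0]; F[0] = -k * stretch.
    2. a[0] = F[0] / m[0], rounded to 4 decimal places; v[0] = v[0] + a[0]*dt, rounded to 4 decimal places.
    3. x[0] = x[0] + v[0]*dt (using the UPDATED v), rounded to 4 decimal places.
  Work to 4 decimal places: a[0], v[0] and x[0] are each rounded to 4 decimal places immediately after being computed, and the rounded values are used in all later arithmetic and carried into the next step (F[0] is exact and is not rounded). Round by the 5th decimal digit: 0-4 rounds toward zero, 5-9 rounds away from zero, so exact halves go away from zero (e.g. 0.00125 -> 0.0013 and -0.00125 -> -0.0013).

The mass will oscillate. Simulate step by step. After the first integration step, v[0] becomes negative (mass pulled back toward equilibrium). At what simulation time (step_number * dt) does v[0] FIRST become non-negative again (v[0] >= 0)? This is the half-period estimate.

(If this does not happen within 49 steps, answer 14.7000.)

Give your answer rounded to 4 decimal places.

Answer: 2.7000

Derivation:
Step 0: x=[5.9000] v=[0.0000]
Step 1: x=[5.8108] v=[-0.2974]
Step 2: x=[5.6456] v=[-0.5506]
Step 3: x=[5.4290] v=[-0.7219]
Step 4: x=[5.1933] v=[-0.7858]
Step 5: x=[4.9734] v=[-0.7329]
Step 6: x=[4.8021] v=[-0.5710]
Step 7: x=[4.7048] v=[-0.3242]
Step 8: x=[4.6960] v=[-0.0292]
Step 9: x=[4.7771] v=[0.2702]
First v>=0 after going negative at step 9, time=2.7000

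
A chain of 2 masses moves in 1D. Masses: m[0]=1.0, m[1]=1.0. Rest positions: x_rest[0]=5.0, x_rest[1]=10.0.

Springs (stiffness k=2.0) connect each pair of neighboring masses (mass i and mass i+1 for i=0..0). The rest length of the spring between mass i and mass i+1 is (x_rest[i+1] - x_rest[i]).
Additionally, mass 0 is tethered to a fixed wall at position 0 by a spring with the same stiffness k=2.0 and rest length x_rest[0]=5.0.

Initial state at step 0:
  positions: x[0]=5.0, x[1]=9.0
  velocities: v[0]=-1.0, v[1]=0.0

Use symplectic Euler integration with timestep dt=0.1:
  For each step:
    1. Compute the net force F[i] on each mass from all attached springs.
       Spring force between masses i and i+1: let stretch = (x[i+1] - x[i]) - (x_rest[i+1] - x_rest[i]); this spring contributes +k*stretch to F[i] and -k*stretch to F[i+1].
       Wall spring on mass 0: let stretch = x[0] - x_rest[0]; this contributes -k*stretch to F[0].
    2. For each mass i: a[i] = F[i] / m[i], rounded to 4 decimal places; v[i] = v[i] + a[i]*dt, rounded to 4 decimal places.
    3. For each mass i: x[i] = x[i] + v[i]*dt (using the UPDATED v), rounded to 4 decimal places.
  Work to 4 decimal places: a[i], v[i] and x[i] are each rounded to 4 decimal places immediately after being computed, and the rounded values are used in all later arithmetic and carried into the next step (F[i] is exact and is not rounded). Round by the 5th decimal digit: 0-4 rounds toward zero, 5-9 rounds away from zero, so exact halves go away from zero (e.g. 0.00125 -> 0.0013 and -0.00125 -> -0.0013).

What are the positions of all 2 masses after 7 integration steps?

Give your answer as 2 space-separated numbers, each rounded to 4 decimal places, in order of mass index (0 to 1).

Answer: 4.0783 9.3697

Derivation:
Step 0: x=[5.0000 9.0000] v=[-1.0000 0.0000]
Step 1: x=[4.8800 9.0200] v=[-1.2000 0.2000]
Step 2: x=[4.7452 9.0572] v=[-1.3480 0.3720]
Step 3: x=[4.6017 9.1082] v=[-1.4346 0.5096]
Step 4: x=[4.4563 9.1690] v=[-1.4536 0.6083]
Step 5: x=[4.3161 9.2356] v=[-1.4023 0.6658]
Step 6: x=[4.1879 9.3038] v=[-1.2816 0.6819]
Step 7: x=[4.0783 9.3697] v=[-1.0960 0.6587]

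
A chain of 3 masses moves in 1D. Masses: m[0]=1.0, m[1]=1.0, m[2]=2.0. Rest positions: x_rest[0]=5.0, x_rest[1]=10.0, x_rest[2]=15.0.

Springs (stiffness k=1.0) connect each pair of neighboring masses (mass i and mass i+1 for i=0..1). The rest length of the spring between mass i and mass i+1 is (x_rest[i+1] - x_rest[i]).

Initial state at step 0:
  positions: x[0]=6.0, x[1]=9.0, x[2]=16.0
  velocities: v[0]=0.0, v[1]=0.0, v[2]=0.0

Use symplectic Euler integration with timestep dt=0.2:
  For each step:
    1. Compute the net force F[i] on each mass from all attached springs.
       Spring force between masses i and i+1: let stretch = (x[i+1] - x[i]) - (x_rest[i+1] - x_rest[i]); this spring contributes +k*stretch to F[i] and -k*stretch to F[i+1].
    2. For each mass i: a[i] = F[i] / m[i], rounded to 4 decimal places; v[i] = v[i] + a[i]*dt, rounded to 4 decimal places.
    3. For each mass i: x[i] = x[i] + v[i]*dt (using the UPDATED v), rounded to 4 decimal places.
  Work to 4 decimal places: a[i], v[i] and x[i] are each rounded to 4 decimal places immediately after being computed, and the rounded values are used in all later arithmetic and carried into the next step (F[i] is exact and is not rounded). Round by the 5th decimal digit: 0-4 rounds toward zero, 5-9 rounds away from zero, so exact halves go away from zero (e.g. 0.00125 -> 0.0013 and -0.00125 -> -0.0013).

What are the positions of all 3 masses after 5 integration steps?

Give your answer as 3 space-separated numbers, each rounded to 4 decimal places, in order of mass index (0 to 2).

Step 0: x=[6.0000 9.0000 16.0000] v=[0.0000 0.0000 0.0000]
Step 1: x=[5.9200 9.1600 15.9600] v=[-0.4000 0.8000 -0.2000]
Step 2: x=[5.7696 9.4624 15.8840] v=[-0.7520 1.5120 -0.3800]
Step 3: x=[5.5669 9.8740 15.7796] v=[-1.0134 2.0578 -0.5222]
Step 4: x=[5.3365 10.3495 15.6570] v=[-1.1520 2.3775 -0.6128]
Step 5: x=[5.1066 10.8368 15.5283] v=[-1.1494 2.4364 -0.6436]

Answer: 5.1066 10.8368 15.5283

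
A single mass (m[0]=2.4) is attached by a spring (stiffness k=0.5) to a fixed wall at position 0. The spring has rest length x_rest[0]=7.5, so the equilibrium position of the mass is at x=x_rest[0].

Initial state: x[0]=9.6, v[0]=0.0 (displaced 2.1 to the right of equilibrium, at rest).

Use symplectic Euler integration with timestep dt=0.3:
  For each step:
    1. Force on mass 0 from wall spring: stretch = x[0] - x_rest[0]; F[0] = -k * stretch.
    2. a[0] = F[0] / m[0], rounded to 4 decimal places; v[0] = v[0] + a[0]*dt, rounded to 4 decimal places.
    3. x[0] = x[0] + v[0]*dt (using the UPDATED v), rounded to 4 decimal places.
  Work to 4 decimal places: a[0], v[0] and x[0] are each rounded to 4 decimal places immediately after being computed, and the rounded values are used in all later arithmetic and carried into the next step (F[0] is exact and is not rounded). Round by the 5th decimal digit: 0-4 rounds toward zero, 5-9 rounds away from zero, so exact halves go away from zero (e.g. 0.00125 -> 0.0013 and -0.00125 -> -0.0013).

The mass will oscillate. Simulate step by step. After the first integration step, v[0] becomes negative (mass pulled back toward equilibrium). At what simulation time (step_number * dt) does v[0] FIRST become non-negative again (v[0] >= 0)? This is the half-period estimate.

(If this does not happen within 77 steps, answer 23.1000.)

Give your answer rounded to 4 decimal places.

Answer: 6.9000

Derivation:
Step 0: x=[9.6000] v=[0.0000]
Step 1: x=[9.5606] v=[-0.1313]
Step 2: x=[9.4826] v=[-0.2601]
Step 3: x=[9.3674] v=[-0.3840]
Step 4: x=[9.2172] v=[-0.5007]
Step 5: x=[9.0348] v=[-0.6080]
Step 6: x=[8.8236] v=[-0.7039]
Step 7: x=[8.5876] v=[-0.7866]
Step 8: x=[8.3312] v=[-0.8546]
Step 9: x=[8.0592] v=[-0.9066]
Step 10: x=[7.7767] v=[-0.9416]
Step 11: x=[7.4890] v=[-0.9589]
Step 12: x=[7.2015] v=[-0.9582]
Step 13: x=[6.9197] v=[-0.9395]
Step 14: x=[6.6487] v=[-0.9032]
Step 15: x=[6.3937] v=[-0.8500]
Step 16: x=[6.1594] v=[-0.7809]
Step 17: x=[5.9503] v=[-0.6971]
Step 18: x=[5.7702] v=[-0.6002]
Step 19: x=[5.6226] v=[-0.4921]
Step 20: x=[5.5102] v=[-0.3748]
Step 21: x=[5.4351] v=[-0.2505]
Step 22: x=[5.3987] v=[-0.1214]
Step 23: x=[5.4017] v=[0.0099]
First v>=0 after going negative at step 23, time=6.9000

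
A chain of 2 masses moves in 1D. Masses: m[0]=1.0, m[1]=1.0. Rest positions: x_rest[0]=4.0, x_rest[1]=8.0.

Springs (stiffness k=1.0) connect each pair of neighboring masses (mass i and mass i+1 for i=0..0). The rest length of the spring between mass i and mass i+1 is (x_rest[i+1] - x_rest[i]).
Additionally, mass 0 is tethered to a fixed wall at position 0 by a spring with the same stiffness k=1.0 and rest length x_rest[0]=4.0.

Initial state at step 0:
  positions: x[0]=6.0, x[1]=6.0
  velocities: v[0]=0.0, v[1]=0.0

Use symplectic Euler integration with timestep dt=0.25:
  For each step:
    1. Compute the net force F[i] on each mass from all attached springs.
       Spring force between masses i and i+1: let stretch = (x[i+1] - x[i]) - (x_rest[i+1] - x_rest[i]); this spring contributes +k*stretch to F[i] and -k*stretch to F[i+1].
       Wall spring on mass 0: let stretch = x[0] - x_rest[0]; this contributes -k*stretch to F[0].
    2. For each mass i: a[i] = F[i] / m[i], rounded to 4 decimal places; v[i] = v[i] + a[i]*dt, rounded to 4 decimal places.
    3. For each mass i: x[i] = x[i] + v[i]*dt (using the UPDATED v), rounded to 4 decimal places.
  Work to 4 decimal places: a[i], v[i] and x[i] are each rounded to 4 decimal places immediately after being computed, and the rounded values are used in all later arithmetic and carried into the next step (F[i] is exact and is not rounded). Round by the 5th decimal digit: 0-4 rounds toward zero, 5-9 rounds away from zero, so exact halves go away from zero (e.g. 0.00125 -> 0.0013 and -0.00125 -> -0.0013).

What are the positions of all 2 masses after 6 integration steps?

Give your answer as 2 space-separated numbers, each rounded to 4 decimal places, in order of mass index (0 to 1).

Answer: 1.7113 9.0040

Derivation:
Step 0: x=[6.0000 6.0000] v=[0.0000 0.0000]
Step 1: x=[5.6250 6.2500] v=[-1.5000 1.0000]
Step 2: x=[4.9375 6.7110] v=[-2.7500 1.8438]
Step 3: x=[4.0523 7.3111] v=[-3.5410 2.4004]
Step 4: x=[3.1175 7.9575] v=[-3.7394 2.5857]
Step 5: x=[2.2903 8.5514] v=[-3.3088 2.3757]
Step 6: x=[1.7113 9.0040] v=[-2.3161 1.8104]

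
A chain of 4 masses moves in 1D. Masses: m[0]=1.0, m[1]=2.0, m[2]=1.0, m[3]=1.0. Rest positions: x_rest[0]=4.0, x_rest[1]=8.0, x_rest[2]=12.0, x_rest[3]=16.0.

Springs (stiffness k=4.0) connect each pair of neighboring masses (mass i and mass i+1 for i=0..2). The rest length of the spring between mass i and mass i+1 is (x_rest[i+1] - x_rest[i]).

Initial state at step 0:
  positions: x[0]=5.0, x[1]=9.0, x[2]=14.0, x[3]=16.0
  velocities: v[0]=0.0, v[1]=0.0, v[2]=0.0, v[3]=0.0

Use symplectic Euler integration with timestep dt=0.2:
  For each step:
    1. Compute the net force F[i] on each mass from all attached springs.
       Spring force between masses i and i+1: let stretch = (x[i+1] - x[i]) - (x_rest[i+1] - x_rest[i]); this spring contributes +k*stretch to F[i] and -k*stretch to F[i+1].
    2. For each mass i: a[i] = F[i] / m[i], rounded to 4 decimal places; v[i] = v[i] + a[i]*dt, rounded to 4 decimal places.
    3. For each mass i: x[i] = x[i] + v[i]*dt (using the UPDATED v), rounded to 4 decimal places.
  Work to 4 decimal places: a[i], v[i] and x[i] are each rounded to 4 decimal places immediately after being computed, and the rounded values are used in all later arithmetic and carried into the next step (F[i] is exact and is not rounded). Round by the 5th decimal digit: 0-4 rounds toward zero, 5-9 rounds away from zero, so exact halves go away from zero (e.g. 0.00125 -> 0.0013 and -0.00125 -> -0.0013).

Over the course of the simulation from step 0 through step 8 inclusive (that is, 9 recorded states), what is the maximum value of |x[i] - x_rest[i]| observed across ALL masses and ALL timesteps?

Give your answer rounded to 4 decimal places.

Step 0: x=[5.0000 9.0000 14.0000 16.0000] v=[0.0000 0.0000 0.0000 0.0000]
Step 1: x=[5.0000 9.0800 13.5200 16.3200] v=[0.0000 0.4000 -2.4000 1.6000]
Step 2: x=[5.0128 9.1888 12.7776 16.8320] v=[0.0640 0.5440 -3.7120 2.5600]
Step 3: x=[5.0538 9.2506 12.1097 17.3353] v=[0.2048 0.3091 -3.3395 2.5165]
Step 4: x=[5.1262 9.2054 11.8204 17.6425] v=[0.3622 -0.2260 -1.4463 1.5360]
Step 5: x=[5.2113 9.0431 12.0443 17.6582] v=[0.4256 -0.8117 1.1194 0.0783]
Step 6: x=[5.2695 8.8143 12.6862 17.4156] v=[0.2910 -1.1439 3.2096 -1.2128]
Step 7: x=[5.2549 8.6117 13.4653 17.0563] v=[-0.0732 -1.0131 3.8956 -1.7963]
Step 8: x=[5.1373 8.5288 14.0424 16.7625] v=[-0.5878 -0.4144 2.8855 -1.4691]
Max displacement = 2.0424

Answer: 2.0424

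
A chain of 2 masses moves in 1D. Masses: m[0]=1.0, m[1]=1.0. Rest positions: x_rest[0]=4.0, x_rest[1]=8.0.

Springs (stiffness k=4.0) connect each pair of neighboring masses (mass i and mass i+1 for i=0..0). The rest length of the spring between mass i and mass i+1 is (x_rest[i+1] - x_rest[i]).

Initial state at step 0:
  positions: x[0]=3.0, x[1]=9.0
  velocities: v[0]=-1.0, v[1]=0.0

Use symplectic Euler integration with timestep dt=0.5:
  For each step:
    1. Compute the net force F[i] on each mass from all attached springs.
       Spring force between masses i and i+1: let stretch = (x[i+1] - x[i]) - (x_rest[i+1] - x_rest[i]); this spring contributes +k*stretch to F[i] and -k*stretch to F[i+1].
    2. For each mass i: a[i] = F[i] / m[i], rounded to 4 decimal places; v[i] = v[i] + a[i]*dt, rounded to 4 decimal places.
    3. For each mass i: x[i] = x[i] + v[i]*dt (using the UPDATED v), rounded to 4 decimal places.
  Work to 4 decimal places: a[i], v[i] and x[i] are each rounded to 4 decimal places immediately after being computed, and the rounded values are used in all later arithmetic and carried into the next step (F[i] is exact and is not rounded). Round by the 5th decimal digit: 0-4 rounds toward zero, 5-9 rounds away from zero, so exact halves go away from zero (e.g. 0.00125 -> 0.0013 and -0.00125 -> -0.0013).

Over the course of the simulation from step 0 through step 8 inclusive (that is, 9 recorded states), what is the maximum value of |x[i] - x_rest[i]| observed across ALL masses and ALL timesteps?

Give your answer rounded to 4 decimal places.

Step 0: x=[3.0000 9.0000] v=[-1.0000 0.0000]
Step 1: x=[4.5000 7.0000] v=[3.0000 -4.0000]
Step 2: x=[4.5000 6.5000] v=[0.0000 -1.0000]
Step 3: x=[2.5000 8.0000] v=[-4.0000 3.0000]
Step 4: x=[2.0000 8.0000] v=[-1.0000 0.0000]
Step 5: x=[3.5000 6.0000] v=[3.0000 -4.0000]
Step 6: x=[3.5000 5.5000] v=[0.0000 -1.0000]
Step 7: x=[1.5000 7.0000] v=[-4.0000 3.0000]
Step 8: x=[1.0000 7.0000] v=[-1.0000 0.0000]
Max displacement = 3.0000

Answer: 3.0000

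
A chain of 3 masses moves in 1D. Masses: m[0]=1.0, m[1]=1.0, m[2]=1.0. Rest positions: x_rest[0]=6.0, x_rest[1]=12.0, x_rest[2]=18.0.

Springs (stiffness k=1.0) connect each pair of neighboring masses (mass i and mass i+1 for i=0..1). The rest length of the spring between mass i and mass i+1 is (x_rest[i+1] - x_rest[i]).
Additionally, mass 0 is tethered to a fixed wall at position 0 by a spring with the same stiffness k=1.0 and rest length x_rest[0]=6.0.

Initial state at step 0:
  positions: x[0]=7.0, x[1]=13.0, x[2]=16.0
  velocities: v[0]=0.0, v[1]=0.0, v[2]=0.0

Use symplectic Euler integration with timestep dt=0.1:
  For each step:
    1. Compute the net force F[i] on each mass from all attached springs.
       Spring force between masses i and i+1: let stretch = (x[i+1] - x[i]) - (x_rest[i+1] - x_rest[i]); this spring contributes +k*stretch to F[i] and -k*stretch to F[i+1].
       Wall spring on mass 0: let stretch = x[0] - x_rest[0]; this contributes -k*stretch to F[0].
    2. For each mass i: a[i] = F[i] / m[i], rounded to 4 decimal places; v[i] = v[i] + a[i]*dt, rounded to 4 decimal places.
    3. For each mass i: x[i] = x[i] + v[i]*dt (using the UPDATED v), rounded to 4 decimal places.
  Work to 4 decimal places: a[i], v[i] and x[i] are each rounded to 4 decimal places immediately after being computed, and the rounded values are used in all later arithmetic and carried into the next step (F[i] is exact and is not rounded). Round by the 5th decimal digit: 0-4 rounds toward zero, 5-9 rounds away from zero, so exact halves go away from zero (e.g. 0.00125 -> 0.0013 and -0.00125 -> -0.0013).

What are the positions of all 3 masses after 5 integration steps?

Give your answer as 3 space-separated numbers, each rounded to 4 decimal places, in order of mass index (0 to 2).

Step 0: x=[7.0000 13.0000 16.0000] v=[0.0000 0.0000 0.0000]
Step 1: x=[6.9900 12.9700 16.0300] v=[-0.1000 -0.3000 0.3000]
Step 2: x=[6.9699 12.9108 16.0894] v=[-0.2010 -0.5920 0.5940]
Step 3: x=[6.9395 12.8240 16.1770] v=[-0.3039 -0.8682 0.8761]
Step 4: x=[6.8986 12.7119 16.2911] v=[-0.4094 -1.1214 1.1408]
Step 5: x=[6.8468 12.5774 16.4294] v=[-0.5179 -1.3448 1.3829]

Answer: 6.8468 12.5774 16.4294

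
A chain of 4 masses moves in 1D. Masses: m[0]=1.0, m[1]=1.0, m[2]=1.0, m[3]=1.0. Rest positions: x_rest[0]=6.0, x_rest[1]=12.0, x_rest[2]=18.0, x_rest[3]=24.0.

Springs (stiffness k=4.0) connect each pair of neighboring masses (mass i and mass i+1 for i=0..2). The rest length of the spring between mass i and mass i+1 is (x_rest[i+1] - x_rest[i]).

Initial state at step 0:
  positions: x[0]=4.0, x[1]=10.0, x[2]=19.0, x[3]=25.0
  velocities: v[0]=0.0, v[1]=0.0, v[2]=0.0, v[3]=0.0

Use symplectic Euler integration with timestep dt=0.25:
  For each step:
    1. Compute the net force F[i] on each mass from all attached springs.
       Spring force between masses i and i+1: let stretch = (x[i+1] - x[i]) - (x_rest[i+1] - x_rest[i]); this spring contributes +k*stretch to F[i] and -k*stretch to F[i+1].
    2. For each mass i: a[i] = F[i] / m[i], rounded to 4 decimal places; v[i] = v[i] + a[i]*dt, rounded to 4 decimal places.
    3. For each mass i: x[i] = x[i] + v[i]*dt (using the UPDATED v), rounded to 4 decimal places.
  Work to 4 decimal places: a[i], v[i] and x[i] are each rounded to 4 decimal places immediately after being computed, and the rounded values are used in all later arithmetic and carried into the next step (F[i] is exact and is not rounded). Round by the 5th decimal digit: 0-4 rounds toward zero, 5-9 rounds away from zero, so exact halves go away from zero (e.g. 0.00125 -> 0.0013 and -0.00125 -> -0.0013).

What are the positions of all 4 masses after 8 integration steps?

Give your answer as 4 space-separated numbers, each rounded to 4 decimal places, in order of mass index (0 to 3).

Answer: 7.2224 12.5148 16.4854 21.7778

Derivation:
Step 0: x=[4.0000 10.0000 19.0000 25.0000] v=[0.0000 0.0000 0.0000 0.0000]
Step 1: x=[4.0000 10.7500 18.2500 25.0000] v=[0.0000 3.0000 -3.0000 0.0000]
Step 2: x=[4.1875 11.6875 17.3125 24.8125] v=[0.7500 3.7500 -3.7500 -0.7500]
Step 3: x=[4.7500 12.1563 16.8438 24.2500] v=[2.2500 1.8750 -1.8750 -2.2500]
Step 4: x=[5.6641 11.9454 17.0547 23.3360] v=[3.6563 -0.8438 0.8437 -3.6562]
Step 5: x=[6.6485 11.4415 17.5586 22.3516] v=[3.9376 -2.0158 2.0157 -3.9375]
Step 6: x=[7.3312 11.2686 17.7315 21.6690] v=[2.7306 -0.6917 0.6916 -2.7305]
Step 7: x=[7.4982 11.7271 17.2731 21.5020] v=[0.6680 1.8338 -1.8338 -0.6680]
Step 8: x=[7.2224 12.5148 16.4854 21.7778] v=[-1.1031 3.1509 -3.1509 1.1031]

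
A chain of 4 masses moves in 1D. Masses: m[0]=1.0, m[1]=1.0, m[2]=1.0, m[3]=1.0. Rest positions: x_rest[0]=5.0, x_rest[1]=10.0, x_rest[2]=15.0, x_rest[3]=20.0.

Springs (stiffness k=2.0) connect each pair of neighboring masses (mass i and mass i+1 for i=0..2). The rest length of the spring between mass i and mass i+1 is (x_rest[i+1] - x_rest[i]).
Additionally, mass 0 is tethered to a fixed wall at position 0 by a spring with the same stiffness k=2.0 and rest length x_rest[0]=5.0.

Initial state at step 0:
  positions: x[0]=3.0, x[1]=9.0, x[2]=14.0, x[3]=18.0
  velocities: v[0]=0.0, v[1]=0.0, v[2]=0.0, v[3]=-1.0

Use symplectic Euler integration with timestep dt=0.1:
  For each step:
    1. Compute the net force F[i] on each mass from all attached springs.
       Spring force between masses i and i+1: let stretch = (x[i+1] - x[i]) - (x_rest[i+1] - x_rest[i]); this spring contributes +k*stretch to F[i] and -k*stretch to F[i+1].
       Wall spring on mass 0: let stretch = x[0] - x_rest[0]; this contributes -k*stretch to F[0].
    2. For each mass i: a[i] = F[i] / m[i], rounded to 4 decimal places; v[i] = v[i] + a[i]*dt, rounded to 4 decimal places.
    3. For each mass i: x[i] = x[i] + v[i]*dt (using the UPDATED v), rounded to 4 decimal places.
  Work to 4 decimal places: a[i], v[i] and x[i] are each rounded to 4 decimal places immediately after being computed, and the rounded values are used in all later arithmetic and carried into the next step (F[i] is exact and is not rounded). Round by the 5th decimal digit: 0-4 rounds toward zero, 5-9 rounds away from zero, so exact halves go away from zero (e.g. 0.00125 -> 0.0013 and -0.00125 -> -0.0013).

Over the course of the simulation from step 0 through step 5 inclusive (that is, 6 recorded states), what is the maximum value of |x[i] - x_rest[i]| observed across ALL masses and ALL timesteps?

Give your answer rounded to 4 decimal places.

Step 0: x=[3.0000 9.0000 14.0000 18.0000] v=[0.0000 0.0000 0.0000 -1.0000]
Step 1: x=[3.0600 8.9800 13.9800 17.9200] v=[0.6000 -0.2000 -0.2000 -0.8000]
Step 2: x=[3.1772 8.9416 13.9388 17.8612] v=[1.1720 -0.3840 -0.4120 -0.5880]
Step 3: x=[3.3461 8.8879 13.8761 17.8240] v=[1.6894 -0.5374 -0.6270 -0.3725]
Step 4: x=[3.5590 8.8231 13.7926 17.8078] v=[2.1285 -0.6481 -0.8351 -0.1621]
Step 5: x=[3.8060 8.7524 13.6900 17.8113] v=[2.4695 -0.7070 -1.0260 0.0349]
Max displacement = 2.1922

Answer: 2.1922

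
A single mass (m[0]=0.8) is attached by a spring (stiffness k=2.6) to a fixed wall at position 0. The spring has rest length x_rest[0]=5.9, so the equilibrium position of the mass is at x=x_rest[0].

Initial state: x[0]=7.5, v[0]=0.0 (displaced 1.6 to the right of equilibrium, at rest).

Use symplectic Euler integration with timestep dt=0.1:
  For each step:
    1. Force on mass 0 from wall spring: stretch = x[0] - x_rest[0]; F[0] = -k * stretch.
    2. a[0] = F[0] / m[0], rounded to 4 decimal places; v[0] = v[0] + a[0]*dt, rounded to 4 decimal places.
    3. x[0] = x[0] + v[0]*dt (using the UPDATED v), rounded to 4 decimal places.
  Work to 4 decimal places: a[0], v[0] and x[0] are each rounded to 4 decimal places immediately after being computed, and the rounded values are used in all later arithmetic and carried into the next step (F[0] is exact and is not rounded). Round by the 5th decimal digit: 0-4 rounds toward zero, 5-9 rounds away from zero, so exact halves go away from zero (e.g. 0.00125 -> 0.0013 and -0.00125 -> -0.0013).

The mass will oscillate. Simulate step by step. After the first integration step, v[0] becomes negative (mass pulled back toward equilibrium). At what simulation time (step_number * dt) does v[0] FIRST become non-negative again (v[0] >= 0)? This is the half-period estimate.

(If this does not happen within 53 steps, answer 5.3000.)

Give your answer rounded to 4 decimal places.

Step 0: x=[7.5000] v=[0.0000]
Step 1: x=[7.4480] v=[-0.5200]
Step 2: x=[7.3457] v=[-1.0231]
Step 3: x=[7.1964] v=[-1.4930]
Step 4: x=[7.0050] v=[-1.9143]
Step 5: x=[6.7777] v=[-2.2734]
Step 6: x=[6.5218] v=[-2.5587]
Step 7: x=[6.2457] v=[-2.7608]
Step 8: x=[5.9584] v=[-2.8732]
Step 9: x=[5.6692] v=[-2.8922]
Step 10: x=[5.3875] v=[-2.8172]
Step 11: x=[5.1224] v=[-2.6506]
Step 12: x=[4.8826] v=[-2.3979]
Step 13: x=[4.6759] v=[-2.0672]
Step 14: x=[4.5090] v=[-1.6694]
Step 15: x=[4.3873] v=[-1.2173]
Step 16: x=[4.3147] v=[-0.7257]
Step 17: x=[4.2937] v=[-0.2105]
Step 18: x=[4.3249] v=[0.3116]
First v>=0 after going negative at step 18, time=1.8000

Answer: 1.8000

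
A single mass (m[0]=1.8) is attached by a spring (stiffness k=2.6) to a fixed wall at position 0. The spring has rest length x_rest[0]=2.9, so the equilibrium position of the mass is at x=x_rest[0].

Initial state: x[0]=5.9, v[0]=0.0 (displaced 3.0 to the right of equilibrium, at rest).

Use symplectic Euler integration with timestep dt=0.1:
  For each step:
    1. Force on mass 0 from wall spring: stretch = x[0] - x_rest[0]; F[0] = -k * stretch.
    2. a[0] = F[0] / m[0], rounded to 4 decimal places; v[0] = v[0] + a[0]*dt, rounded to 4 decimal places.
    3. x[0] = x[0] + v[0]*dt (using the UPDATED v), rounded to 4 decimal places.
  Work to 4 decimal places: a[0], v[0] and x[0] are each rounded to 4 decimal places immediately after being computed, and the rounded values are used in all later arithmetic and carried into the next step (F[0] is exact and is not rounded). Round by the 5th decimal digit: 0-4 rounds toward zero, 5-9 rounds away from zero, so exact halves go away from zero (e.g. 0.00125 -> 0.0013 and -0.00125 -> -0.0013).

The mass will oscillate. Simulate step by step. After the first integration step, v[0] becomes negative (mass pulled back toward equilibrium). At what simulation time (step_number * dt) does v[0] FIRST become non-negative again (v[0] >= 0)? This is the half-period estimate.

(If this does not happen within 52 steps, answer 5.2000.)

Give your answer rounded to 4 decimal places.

Step 0: x=[5.9000] v=[0.0000]
Step 1: x=[5.8567] v=[-0.4333]
Step 2: x=[5.7707] v=[-0.8604]
Step 3: x=[5.6432] v=[-1.2751]
Step 4: x=[5.4761] v=[-1.6713]
Step 5: x=[5.2718] v=[-2.0434]
Step 6: x=[5.0332] v=[-2.3860]
Step 7: x=[4.7638] v=[-2.6941]
Step 8: x=[4.4675] v=[-2.9633]
Step 9: x=[4.1485] v=[-3.1897]
Step 10: x=[3.8115] v=[-3.3700]
Step 11: x=[3.4613] v=[-3.5017]
Step 12: x=[3.1030] v=[-3.5828]
Step 13: x=[2.7418] v=[-3.6121]
Step 14: x=[2.3829] v=[-3.5893]
Step 15: x=[2.0314] v=[-3.5146]
Step 16: x=[1.6925] v=[-3.3891]
Step 17: x=[1.3710] v=[-3.2147]
Step 18: x=[1.0716] v=[-2.9938]
Step 19: x=[0.7986] v=[-2.7297]
Step 20: x=[0.5560] v=[-2.4262]
Step 21: x=[0.3472] v=[-2.0876]
Step 22: x=[0.1753] v=[-1.7189]
Step 23: x=[0.0428] v=[-1.3253]
Step 24: x=[-0.0485] v=[-0.9126]
Step 25: x=[-0.0972] v=[-0.4867]
Step 26: x=[-0.1026] v=[-0.0538]
Step 27: x=[-0.0646] v=[0.3799]
First v>=0 after going negative at step 27, time=2.7000

Answer: 2.7000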